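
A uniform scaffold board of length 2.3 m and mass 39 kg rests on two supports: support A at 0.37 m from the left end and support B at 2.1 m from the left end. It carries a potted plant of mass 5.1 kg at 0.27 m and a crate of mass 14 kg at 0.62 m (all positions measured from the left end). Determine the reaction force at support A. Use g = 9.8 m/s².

Take moments about support B.
Beam weight: 39 × 9.8 = 382.2 N down at 1.15 m → arm 0.95 m, τ = 382.2 × 0.95 = 363.1 N·m counterclockwise.
Potted plant: 5.1 × 9.8 = 49.98 N down at 0.27 m → arm 1.83 m, τ = 49.98 × 1.83 = 91.46 N·m counterclockwise.
Crate: 14 × 9.8 = 137.2 N down at 0.62 m → arm 1.48 m, τ = 137.2 × 1.48 = 203.1 N·m counterclockwise.
Net load moment about support B = 657.7 N·m counterclockwise.
Reaction R at support A is upward at 0.37 m, arm 1.73 m → moment R × 1.73 clockwise.
For rotational equilibrium, R × 1.73 = 657.7, so R = 380 N.

R_A ≈ 380 N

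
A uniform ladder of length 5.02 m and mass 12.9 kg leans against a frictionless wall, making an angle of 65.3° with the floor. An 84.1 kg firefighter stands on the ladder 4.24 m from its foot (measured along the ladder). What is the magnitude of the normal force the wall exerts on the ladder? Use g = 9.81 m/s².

N_wall ≈ 350 N

Taking torques about the foot of the ladder:
Ladder weight 12.9×9.81 = 126.5 N acts at 2.51 m along the ladder; its horizontal arm is 2.51·cos65.3° = 1.049 m → τ = 132.7 N·m clockwise.
Firefighter: 84.1×9.81 = 825 N at 4.24 m → arm 1.772 m → τ = 1462 N·m clockwise.
Wall normal N acts horizontally at the top; its moment arm is the height L sinθ = 5.02·sin65.3° = 4.561 m, counterclockwise.
Setting net torque to zero: N × 4.561 = 1595 → N = 350 N.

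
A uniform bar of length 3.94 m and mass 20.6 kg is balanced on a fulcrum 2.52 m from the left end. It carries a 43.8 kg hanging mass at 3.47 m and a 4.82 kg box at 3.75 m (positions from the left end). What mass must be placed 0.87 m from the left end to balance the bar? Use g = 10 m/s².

m ≈ 21.9 kg

Take moments about the fulcrum (at 2.52 m from the left end).
Beam weight: 20.6 × 10 = 206 N down at 1.97 m → arm 0.55 m, τ = 206 × 0.55 = 113.3 N·m counterclockwise.
Hanging mass: 43.8 × 10 = 438 N down at 3.47 m → arm 0.95 m, τ = 438 × 0.95 = 416.1 N·m clockwise.
Box: 4.82 × 10 = 48.2 N down at 3.75 m → arm 1.23 m, τ = 48.2 × 1.23 = 59.29 N·m clockwise.
Net moment of known loads = 362.1 N·m clockwise.
An unknown mass m at 0.87 m has arm 1.65 m; its moment is m·g·1.65 counterclockwise.
Στ = 0 ⇒ m × 10 × 1.65 = 362.1 ⇒ m = 362.1 / (10 × 1.65) = 21.9 kg.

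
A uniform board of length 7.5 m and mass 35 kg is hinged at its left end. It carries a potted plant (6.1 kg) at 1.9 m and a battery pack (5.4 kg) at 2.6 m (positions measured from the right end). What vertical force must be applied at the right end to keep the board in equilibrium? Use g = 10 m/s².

Sum moments about the left end (the unknown pivot reaction has zero arm there).
Beam weight: 35 × 10 = 350 N down at 3.75 m → arm 3.75 m, τ = 350 × 3.75 = 1312 N·m clockwise.
Potted plant: 6.1 × 10 = 61 N down at 1.9 m → arm 5.6 m, τ = 61 × 5.6 = 341.6 N·m clockwise.
Battery pack: 5.4 × 10 = 54 N down at 2.6 m → arm 4.9 m, τ = 54 × 4.9 = 264.6 N·m clockwise.
Net moment of the loads = 1918 N·m clockwise.
The upward force F acts at the right end, arm 7.5 m, giving F × 7.5 counterclockwise.
Balancing moments: F × 7.5 = 1918, giving F = 1918 / 7.5 = 256 N.

F ≈ 256 N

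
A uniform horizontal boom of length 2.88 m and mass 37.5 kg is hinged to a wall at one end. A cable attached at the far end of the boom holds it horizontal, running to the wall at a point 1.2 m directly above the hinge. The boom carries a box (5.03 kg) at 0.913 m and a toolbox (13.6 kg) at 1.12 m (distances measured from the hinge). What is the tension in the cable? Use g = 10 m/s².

Take moments about the hinge.
Beam weight: 37.5 × 10 = 375 N down at 1.44 m → arm 1.44 m, τ = 375 × 1.44 = 540 N·m clockwise.
Box: 5.03 × 10 = 50.3 N down at 0.913 m → arm 0.913 m, τ = 50.3 × 0.913 = 45.92 N·m clockwise.
Toolbox: 13.6 × 10 = 136 N down at 1.12 m → arm 1.12 m, τ = 136 × 1.12 = 152.3 N·m clockwise.
Total clockwise load moment = 738.2 N·m.
The cable tension T acts at 2.88 m; only its component perpendicular to the boom, T sinθ, produces torque. sinθ = h/√(h²+d²) = 1.2/√(1.2²+2.88²) = 0.3846.
Balancing moments: T × 2.88 × 0.3846 = 738.2, giving T = 738.2 / 1.108 = 666 N.

T ≈ 666 N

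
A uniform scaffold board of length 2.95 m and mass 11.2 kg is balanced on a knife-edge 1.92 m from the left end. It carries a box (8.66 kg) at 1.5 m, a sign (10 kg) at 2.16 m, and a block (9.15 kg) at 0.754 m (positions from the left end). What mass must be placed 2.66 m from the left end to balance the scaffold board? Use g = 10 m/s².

Taking torques about the knife-edge (at 1.92 m from the left end):
Beam weight: 11.2 × 10 = 112 N down at 1.475 m → arm 0.445 m, τ = 112 × 0.445 = 49.84 N·m counterclockwise.
Box: 8.66 × 10 = 86.6 N down at 1.5 m → arm 0.42 m, τ = 86.6 × 0.42 = 36.37 N·m counterclockwise.
Sign: 10 × 10 = 100 N down at 2.16 m → arm 0.24 m, τ = 100 × 0.24 = 24 N·m clockwise.
Block: 9.15 × 10 = 91.5 N down at 0.754 m → arm 1.166 m, τ = 91.5 × 1.166 = 106.7 N·m counterclockwise.
Net moment of known loads = 168.9 N·m counterclockwise.
An unknown mass m at 2.66 m has arm 0.74 m; its moment is m·g·0.74 clockwise.
For rotational equilibrium, m × 10 × 0.74 = 168.9, so m = 168.9 / (10 × 0.74) = 22.8 kg.

m ≈ 22.8 kg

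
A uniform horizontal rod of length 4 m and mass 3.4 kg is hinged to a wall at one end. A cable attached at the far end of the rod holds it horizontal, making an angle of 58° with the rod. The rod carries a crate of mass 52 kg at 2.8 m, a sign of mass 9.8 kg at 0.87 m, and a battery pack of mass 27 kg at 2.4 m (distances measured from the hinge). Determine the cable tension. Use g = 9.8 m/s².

T ≈ 652 N

Taking torques about the hinge:
Beam weight: 3.4 × 9.8 = 33.32 N down at 2 m → arm 2 m, τ = 33.32 × 2 = 66.64 N·m clockwise.
Crate: 52 × 9.8 = 509.6 N down at 2.8 m → arm 2.8 m, τ = 509.6 × 2.8 = 1427 N·m clockwise.
Sign: 9.8 × 9.8 = 96.04 N down at 0.87 m → arm 0.87 m, τ = 96.04 × 0.87 = 83.55 N·m clockwise.
Battery pack: 27 × 9.8 = 264.6 N down at 2.4 m → arm 2.4 m, τ = 264.6 × 2.4 = 635 N·m clockwise.
Total clockwise load moment = 2212 N·m.
The cable tension T acts at 4 m; only its component perpendicular to the rod, T sinθ, produces torque. sin 58° = 0.848.
Στ = 0 ⇒ T × 4 × 0.848 = 2212 ⇒ T = 2212 / 3.392 = 652 N.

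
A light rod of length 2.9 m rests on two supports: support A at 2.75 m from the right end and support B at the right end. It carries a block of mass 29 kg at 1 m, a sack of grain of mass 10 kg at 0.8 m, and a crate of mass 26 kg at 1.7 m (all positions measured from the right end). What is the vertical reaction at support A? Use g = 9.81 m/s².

About support B:
Block: 29 × 9.81 = 284.5 N down at 1 m → arm 1 m, τ = 284.5 × 1 = 284.5 N·m counterclockwise.
Sack of grain: 10 × 9.81 = 98.1 N down at 0.8 m → arm 0.8 m, τ = 98.1 × 0.8 = 78.48 N·m counterclockwise.
Crate: 26 × 9.81 = 255.1 N down at 1.7 m → arm 1.7 m, τ = 255.1 × 1.7 = 433.7 N·m counterclockwise.
Net load moment about support B = 796.7 N·m counterclockwise.
Reaction R at support A is upward at 2.75 m, arm 2.75 m → moment R × 2.75 clockwise.
Setting net torque to zero: R × 2.75 = 796.7 → R = 290 N.

R_A ≈ 290 N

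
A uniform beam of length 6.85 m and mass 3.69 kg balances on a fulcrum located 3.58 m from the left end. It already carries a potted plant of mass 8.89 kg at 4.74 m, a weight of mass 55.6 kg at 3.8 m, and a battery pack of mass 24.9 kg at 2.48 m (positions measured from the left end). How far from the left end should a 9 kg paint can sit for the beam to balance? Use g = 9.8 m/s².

x ≈ 4.18 m from the left end

Choose the fulcrum (at 3.58 m from the left end) as the axis so the support reaction has zero arm there.
Beam weight: 3.69 × 9.8 = 36.16 N down at 3.425 m → arm 0.155 m, τ = 36.16 × 0.155 = 5.605 N·m counterclockwise.
Potted plant: 8.89 × 9.8 = 87.12 N down at 4.74 m → arm 1.16 m, τ = 87.12 × 1.16 = 101.1 N·m clockwise.
Weight: 55.6 × 9.8 = 544.9 N down at 3.8 m → arm 0.22 m, τ = 544.9 × 0.22 = 119.9 N·m clockwise.
Battery pack: 24.9 × 9.8 = 244 N down at 2.48 m → arm 1.1 m, τ = 244 × 1.1 = 268.4 N·m counterclockwise.
Net moment of existing loads = 53 N·m counterclockwise.
The paint can weighs 9 × 9.8 = 88.2 N and must supply an equal clockwise moment, so its lever arm about the fulcrum is 53 / 88.2 = 0.601 m.
That puts it at 3.58 + 0.601 = 4.18 m from the left end.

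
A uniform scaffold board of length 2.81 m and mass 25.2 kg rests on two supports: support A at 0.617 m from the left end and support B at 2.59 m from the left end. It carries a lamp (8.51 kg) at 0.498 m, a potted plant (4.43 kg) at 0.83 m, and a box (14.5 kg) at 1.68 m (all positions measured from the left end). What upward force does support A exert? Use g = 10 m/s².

R_A ≈ 348 N

Sum moments about support B (its reaction then has zero moment arm).
Beam weight: 25.2 × 10 = 252 N down at 1.405 m → arm 1.185 m, τ = 252 × 1.185 = 298.6 N·m counterclockwise.
Lamp: 8.51 × 10 = 85.1 N down at 0.498 m → arm 2.092 m, τ = 85.1 × 2.092 = 178 N·m counterclockwise.
Potted plant: 4.43 × 10 = 44.3 N down at 0.83 m → arm 1.76 m, τ = 44.3 × 1.76 = 77.97 N·m counterclockwise.
Box: 14.5 × 10 = 145 N down at 1.68 m → arm 0.91 m, τ = 145 × 0.91 = 132 N·m counterclockwise.
Net load moment about support B = 686.6 N·m counterclockwise.
Reaction R at support A is upward at 0.617 m, arm 1.973 m → moment R × 1.973 clockwise.
Στ = 0 ⇒ R × 1.973 = 686.6 ⇒ R = 348 N.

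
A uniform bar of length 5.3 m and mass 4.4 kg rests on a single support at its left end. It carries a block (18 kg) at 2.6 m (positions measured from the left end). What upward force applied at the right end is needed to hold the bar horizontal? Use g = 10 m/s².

F ≈ 110 N

Take moments about the left end.
Beam weight: 4.4 × 10 = 44 N down at 2.65 m → arm 2.65 m, τ = 44 × 2.65 = 116.6 N·m clockwise.
Block: 18 × 10 = 180 N down at 2.6 m → arm 2.6 m, τ = 180 × 2.6 = 468 N·m clockwise.
Net moment of the loads = 584.6 N·m clockwise.
The upward force F acts at the right end, arm 5.3 m, giving F × 5.3 counterclockwise.
Στ = 0 ⇒ F × 5.3 = 584.6 ⇒ F = 584.6 / 5.3 = 110 N.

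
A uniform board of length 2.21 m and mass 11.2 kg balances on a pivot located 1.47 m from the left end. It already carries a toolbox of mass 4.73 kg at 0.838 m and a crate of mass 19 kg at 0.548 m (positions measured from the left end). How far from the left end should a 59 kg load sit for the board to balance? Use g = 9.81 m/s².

x ≈ 1.89 m from the left end

Choose the pivot (at 1.47 m from the left end) as the axis so the support reaction has zero arm there.
Beam weight: 11.2 × 9.81 = 109.9 N down at 1.105 m → arm 0.365 m, τ = 109.9 × 0.365 = 40.11 N·m counterclockwise.
Toolbox: 4.73 × 9.81 = 46.4 N down at 0.838 m → arm 0.632 m, τ = 46.4 × 0.632 = 29.32 N·m counterclockwise.
Crate: 19 × 9.81 = 186.4 N down at 0.548 m → arm 0.922 m, τ = 186.4 × 0.922 = 171.9 N·m counterclockwise.
Net moment of existing loads = 241.3 N·m counterclockwise.
The load weighs 59 × 9.81 = 578.8 N and must supply an equal clockwise moment, so its lever arm about the pivot is 241.3 / 578.8 = 0.417 m.
That puts it at 1.47 + 0.417 = 1.89 m from the left end.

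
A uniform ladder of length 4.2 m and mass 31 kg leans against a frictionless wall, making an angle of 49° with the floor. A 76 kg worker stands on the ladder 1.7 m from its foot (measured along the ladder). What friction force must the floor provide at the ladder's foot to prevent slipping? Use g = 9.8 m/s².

f ≈ 394 N

Taking torques about the foot of the ladder:
Ladder weight 31×9.8 = 303.8 N acts at 2.1 m along the ladder; its horizontal arm is 2.1·cos49° = 1.378 m → τ = 418.6 N·m clockwise.
Worker: 76×9.8 = 744.8 N at 1.7 m → arm 1.115 m → τ = 830.5 N·m clockwise.
Wall normal N acts horizontally at the top; its moment arm is the height L sinθ = 4.2·sin49° = 3.17 m, counterclockwise.
Balancing moments: N × 3.17 = 1249, giving N = 394 N.
ΣFx = 0: friction at the foot balances the wall's push, so f = N_wall = 394 N.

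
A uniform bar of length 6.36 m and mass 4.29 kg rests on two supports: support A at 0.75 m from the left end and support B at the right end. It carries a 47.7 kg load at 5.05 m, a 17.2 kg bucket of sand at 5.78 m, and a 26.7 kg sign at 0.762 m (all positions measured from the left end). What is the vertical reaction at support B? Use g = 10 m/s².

Take moments about support A.
Beam weight: 4.29 × 10 = 42.9 N down at 3.18 m → arm 2.43 m, τ = 42.9 × 2.43 = 104.2 N·m clockwise.
Load: 47.7 × 10 = 477 N down at 5.05 m → arm 4.3 m, τ = 477 × 4.3 = 2051 N·m clockwise.
Bucket of sand: 17.2 × 10 = 172 N down at 5.78 m → arm 5.03 m, τ = 172 × 5.03 = 865.2 N·m clockwise.
Sign: 26.7 × 10 = 267 N down at 0.762 m → arm 0.012 m, τ = 267 × 0.012 = 3.204 N·m clockwise.
Net load moment about support A = 3024 N·m clockwise.
Reaction R at support B is upward at 6.36 m, arm 5.61 m → moment R × 5.61 counterclockwise.
Στ = 0 ⇒ R × 5.61 = 3024 ⇒ R = 539 N.

R_B ≈ 539 N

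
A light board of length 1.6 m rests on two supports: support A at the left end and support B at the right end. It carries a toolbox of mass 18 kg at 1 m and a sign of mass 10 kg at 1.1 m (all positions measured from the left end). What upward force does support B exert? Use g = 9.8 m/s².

Taking torques about support A:
Toolbox: 18 × 9.8 = 176.4 N down at 1 m → arm 1 m, τ = 176.4 × 1 = 176.4 N·m clockwise.
Sign: 10 × 9.8 = 98 N down at 1.1 m → arm 1.1 m, τ = 98 × 1.1 = 107.8 N·m clockwise.
Net load moment about support A = 284.2 N·m clockwise.
Reaction R at support B is upward at 1.6 m, arm 1.6 m → moment R × 1.6 counterclockwise.
Στ = 0 ⇒ R × 1.6 = 284.2 ⇒ R = 178 N.

R_B ≈ 178 N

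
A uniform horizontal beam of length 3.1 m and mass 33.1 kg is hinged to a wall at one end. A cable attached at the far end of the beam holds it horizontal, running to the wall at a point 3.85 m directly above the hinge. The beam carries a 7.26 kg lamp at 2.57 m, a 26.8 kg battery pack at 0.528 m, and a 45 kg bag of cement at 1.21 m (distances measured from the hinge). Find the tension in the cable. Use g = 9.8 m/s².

T ≈ 562 N

Choose the hinge as the axis so the unknown hinge reaction has zero arm there.
Beam weight: 33.1 × 9.8 = 324.4 N down at 1.55 m → arm 1.55 m, τ = 324.4 × 1.55 = 502.8 N·m clockwise.
Lamp: 7.26 × 9.8 = 71.15 N down at 2.57 m → arm 2.57 m, τ = 71.15 × 2.57 = 182.9 N·m clockwise.
Battery pack: 26.8 × 9.8 = 262.6 N down at 0.528 m → arm 0.528 m, τ = 262.6 × 0.528 = 138.7 N·m clockwise.
Bag of cement: 45 × 9.8 = 441 N down at 1.21 m → arm 1.21 m, τ = 441 × 1.21 = 533.6 N·m clockwise.
Total clockwise load moment = 1358 N·m.
The cable tension T acts at 3.1 m; only its component perpendicular to the beam, T sinθ, produces torque. sinθ = h/√(h²+d²) = 3.85/√(3.85²+3.1²) = 0.7789.
Balancing moments: T × 3.1 × 0.7789 = 1358, giving T = 1358 / 2.415 = 562 N.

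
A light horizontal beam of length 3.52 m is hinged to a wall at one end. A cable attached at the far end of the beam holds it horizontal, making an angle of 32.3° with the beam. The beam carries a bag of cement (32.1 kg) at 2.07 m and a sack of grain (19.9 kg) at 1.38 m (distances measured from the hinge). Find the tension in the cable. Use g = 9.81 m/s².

Taking torques about the hinge:
Bag of cement: 32.1 × 9.81 = 314.9 N down at 2.07 m → arm 2.07 m, τ = 314.9 × 2.07 = 651.8 N·m clockwise.
Sack of grain: 19.9 × 9.81 = 195.2 N down at 1.38 m → arm 1.38 m, τ = 195.2 × 1.38 = 269.4 N·m clockwise.
Total clockwise load moment = 921.2 N·m.
The cable tension T acts at 3.52 m; only its component perpendicular to the beam, T sinθ, produces torque. sin 32.3° = 0.5344.
For rotational equilibrium, T × 3.52 × 0.5344 = 921.2, so T = 921.2 / 1.881 = 490 N.

T ≈ 490 N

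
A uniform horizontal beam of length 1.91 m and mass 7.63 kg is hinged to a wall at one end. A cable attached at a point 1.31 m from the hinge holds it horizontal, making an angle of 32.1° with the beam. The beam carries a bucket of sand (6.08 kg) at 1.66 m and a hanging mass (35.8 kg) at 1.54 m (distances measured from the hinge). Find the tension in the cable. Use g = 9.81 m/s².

T ≈ 1020 N

About the hinge:
Beam weight: 7.63 × 9.81 = 74.85 N down at 0.955 m → arm 0.955 m, τ = 74.85 × 0.955 = 71.48 N·m clockwise.
Bucket of sand: 6.08 × 9.81 = 59.64 N down at 1.66 m → arm 1.66 m, τ = 59.64 × 1.66 = 99 N·m clockwise.
Hanging mass: 35.8 × 9.81 = 351.2 N down at 1.54 m → arm 1.54 m, τ = 351.2 × 1.54 = 540.8 N·m clockwise.
Total clockwise load moment = 711.3 N·m.
The cable tension T acts at 1.31 m; only its component perpendicular to the beam, T sinθ, produces torque. sin 32.1° = 0.5314.
For rotational equilibrium, T × 1.31 × 0.5314 = 711.3, so T = 711.3 / 0.6961 = 1020 N.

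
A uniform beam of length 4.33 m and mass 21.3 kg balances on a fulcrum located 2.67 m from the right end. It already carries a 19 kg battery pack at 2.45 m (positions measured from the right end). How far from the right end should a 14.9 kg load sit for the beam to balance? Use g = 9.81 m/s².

x ≈ 3.67 m from the right end

Take moments about the fulcrum (at 2.67 m from the right end).
Beam weight: 21.3 × 9.81 = 209 N down at 2.165 m → arm 0.505 m, τ = 209 × 0.505 = 105.5 N·m clockwise.
Battery pack: 19 × 9.81 = 186.4 N down at 2.45 m → arm 0.22 m, τ = 186.4 × 0.22 = 41.01 N·m clockwise.
Net moment of existing loads = 146.5 N·m clockwise.
The load weighs 14.9 × 9.81 = 146.2 N and must supply an equal counterclockwise moment, so its lever arm about the fulcrum is 146.5 / 146.2 = 1 m.
That puts it at 2.67 + 1 = 3.67 m from the right end.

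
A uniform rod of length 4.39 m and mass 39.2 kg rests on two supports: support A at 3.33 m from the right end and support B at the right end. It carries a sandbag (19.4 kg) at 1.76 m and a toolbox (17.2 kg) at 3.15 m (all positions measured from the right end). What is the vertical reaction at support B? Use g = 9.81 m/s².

R_B ≈ 230 N

Sum moments about support A (its reaction then has zero moment arm).
Beam weight: 39.2 × 9.81 = 384.6 N down at 2.195 m → arm 1.135 m, τ = 384.6 × 1.135 = 436.5 N·m clockwise.
Sandbag: 19.4 × 9.81 = 190.3 N down at 1.76 m → arm 1.57 m, τ = 190.3 × 1.57 = 298.8 N·m clockwise.
Toolbox: 17.2 × 9.81 = 168.7 N down at 3.15 m → arm 0.18 m, τ = 168.7 × 0.18 = 30.37 N·m clockwise.
Net load moment about support A = 765.7 N·m clockwise.
Reaction R at support B is upward at 0 m, arm 3.33 m → moment R × 3.33 counterclockwise.
Setting net torque to zero: R × 3.33 = 765.7 → R = 230 N.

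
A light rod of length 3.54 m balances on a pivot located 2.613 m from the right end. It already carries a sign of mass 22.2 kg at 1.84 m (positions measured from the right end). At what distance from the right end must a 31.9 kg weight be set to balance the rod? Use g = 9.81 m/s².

Take moments about the pivot (at 2.613 m from the right end).
Sign: 22.2 × 9.81 = 217.8 N down at 1.84 m → arm 0.773 m, τ = 217.8 × 0.773 = 168.4 N·m clockwise.
Net moment of existing loads = 168.4 N·m clockwise.
The weight weighs 31.9 × 9.81 = 312.9 N and must supply an equal counterclockwise moment, so its lever arm about the pivot is 168.4 / 312.9 = 0.538 m.
That puts it at 2.613 + 0.538 = 3.15 m from the right end.

x ≈ 3.15 m from the right end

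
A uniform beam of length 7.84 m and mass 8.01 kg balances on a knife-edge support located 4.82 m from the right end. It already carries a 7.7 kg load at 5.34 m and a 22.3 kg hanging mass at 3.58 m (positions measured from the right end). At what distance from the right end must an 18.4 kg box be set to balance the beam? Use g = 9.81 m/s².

x ≈ 6.5 m from the right end

Take moments about the knife-edge support (at 4.82 m from the right end).
Beam weight: 8.01 × 9.81 = 78.58 N down at 3.92 m → arm 0.9 m, τ = 78.58 × 0.9 = 70.72 N·m clockwise.
Load: 7.7 × 9.81 = 75.54 N down at 5.34 m → arm 0.52 m, τ = 75.54 × 0.52 = 39.28 N·m counterclockwise.
Hanging mass: 22.3 × 9.81 = 218.8 N down at 3.58 m → arm 1.24 m, τ = 218.8 × 1.24 = 271.3 N·m clockwise.
Net moment of existing loads = 302.7 N·m clockwise.
The box weighs 18.4 × 9.81 = 180.5 N and must supply an equal counterclockwise moment, so its lever arm about the knife-edge support is 302.7 / 180.5 = 1.68 m.
That puts it at 4.82 + 1.68 = 6.5 m from the right end.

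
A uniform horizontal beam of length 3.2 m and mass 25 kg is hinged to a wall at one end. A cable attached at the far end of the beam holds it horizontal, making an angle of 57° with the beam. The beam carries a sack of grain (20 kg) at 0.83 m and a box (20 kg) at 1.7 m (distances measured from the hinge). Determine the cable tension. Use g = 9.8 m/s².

Taking torques about the hinge:
Beam weight: 25 × 9.8 = 245 N down at 1.6 m → arm 1.6 m, τ = 245 × 1.6 = 392 N·m clockwise.
Sack of grain: 20 × 9.8 = 196 N down at 0.83 m → arm 0.83 m, τ = 196 × 0.83 = 162.7 N·m clockwise.
Box: 20 × 9.8 = 196 N down at 1.7 m → arm 1.7 m, τ = 196 × 1.7 = 333.2 N·m clockwise.
Total clockwise load moment = 887.9 N·m.
The cable tension T acts at 3.2 m; only its component perpendicular to the beam, T sinθ, produces torque. sin 57° = 0.8387.
Στ = 0 ⇒ T × 3.2 × 0.8387 = 887.9 ⇒ T = 887.9 / 2.684 = 331 N.

T ≈ 331 N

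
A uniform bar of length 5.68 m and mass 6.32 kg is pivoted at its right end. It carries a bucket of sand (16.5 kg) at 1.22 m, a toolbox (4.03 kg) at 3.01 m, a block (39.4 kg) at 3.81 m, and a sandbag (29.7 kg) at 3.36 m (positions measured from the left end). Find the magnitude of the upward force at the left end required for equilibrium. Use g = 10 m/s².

Choose the right end as the axis so the unknown pivot reaction has zero arm there.
Beam weight: 6.32 × 10 = 63.2 N down at 2.84 m → arm 2.84 m, τ = 63.2 × 2.84 = 179.5 N·m counterclockwise.
Bucket of sand: 16.5 × 10 = 165 N down at 1.22 m → arm 4.46 m, τ = 165 × 4.46 = 735.9 N·m counterclockwise.
Toolbox: 4.03 × 10 = 40.3 N down at 3.01 m → arm 2.67 m, τ = 40.3 × 2.67 = 107.6 N·m counterclockwise.
Block: 39.4 × 10 = 394 N down at 3.81 m → arm 1.87 m, τ = 394 × 1.87 = 736.8 N·m counterclockwise.
Sandbag: 29.7 × 10 = 297 N down at 3.36 m → arm 2.32 m, τ = 297 × 2.32 = 689 N·m counterclockwise.
Net moment of the loads = 2449 N·m counterclockwise.
The upward force F acts at the left end, arm 5.68 m, giving F × 5.68 clockwise.
Balancing moments: F × 5.68 = 2449, giving F = 2449 / 5.68 = 431 N.

F ≈ 431 N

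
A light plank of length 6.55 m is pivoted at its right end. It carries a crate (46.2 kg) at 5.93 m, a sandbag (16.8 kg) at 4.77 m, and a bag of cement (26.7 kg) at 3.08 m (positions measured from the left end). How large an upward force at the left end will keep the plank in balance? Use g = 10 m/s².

F ≈ 231 N

Choose the right end as the axis so the unknown pivot reaction has zero arm there.
Crate: 46.2 × 10 = 462 N down at 5.93 m → arm 0.62 m, τ = 462 × 0.62 = 286.4 N·m counterclockwise.
Sandbag: 16.8 × 10 = 168 N down at 4.77 m → arm 1.78 m, τ = 168 × 1.78 = 299 N·m counterclockwise.
Bag of cement: 26.7 × 10 = 267 N down at 3.08 m → arm 3.47 m, τ = 267 × 3.47 = 926.5 N·m counterclockwise.
Net moment of the loads = 1512 N·m counterclockwise.
The upward force F acts at the left end, arm 6.55 m, giving F × 6.55 clockwise.
For rotational equilibrium, F × 6.55 = 1512, so F = 1512 / 6.55 = 231 N.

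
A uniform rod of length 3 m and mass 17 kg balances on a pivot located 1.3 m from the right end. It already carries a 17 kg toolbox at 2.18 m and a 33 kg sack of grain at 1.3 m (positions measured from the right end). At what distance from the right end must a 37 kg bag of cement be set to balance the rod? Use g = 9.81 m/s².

Take moments about the pivot (at 1.3 m from the right end).
Beam weight: 17 × 9.81 = 166.8 N down at 1.5 m → arm 0.2 m, τ = 166.8 × 0.2 = 33.36 N·m counterclockwise.
Toolbox: 17 × 9.81 = 166.8 N down at 2.18 m → arm 0.88 m, τ = 166.8 × 0.88 = 146.8 N·m counterclockwise.
Sack of grain: acts at the pivot, moment arm 0 → no torque.
Net moment of existing loads = 180.2 N·m counterclockwise.
The bag of cement weighs 37 × 9.81 = 363 N and must supply an equal clockwise moment, so its lever arm about the pivot is 180.2 / 363 = 0.496 m.
That puts it at 1.3 − 0.496 = 0.804 m from the right end.

x ≈ 0.804 m from the right end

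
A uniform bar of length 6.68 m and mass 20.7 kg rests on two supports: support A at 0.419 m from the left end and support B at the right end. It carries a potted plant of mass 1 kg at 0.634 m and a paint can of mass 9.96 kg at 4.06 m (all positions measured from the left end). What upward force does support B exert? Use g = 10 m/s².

R_B ≈ 155 N

Choose support A as the axis so its reaction then has zero moment arm.
Beam weight: 20.7 × 10 = 207 N down at 3.34 m → arm 2.921 m, τ = 207 × 2.921 = 604.6 N·m clockwise.
Potted plant: 1 × 10 = 10 N down at 0.634 m → arm 0.215 m, τ = 10 × 0.215 = 2.15 N·m clockwise.
Paint can: 9.96 × 10 = 99.6 N down at 4.06 m → arm 3.641 m, τ = 99.6 × 3.641 = 362.6 N·m clockwise.
Net load moment about support A = 969.4 N·m clockwise.
Reaction R at support B is upward at 6.68 m, arm 6.261 m → moment R × 6.261 counterclockwise.
Balancing moments: R × 6.261 = 969.4, giving R = 155 N.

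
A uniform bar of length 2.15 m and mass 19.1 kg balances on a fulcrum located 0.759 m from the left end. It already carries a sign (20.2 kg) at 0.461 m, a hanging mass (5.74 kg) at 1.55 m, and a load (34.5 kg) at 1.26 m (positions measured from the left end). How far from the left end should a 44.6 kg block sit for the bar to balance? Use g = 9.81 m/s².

Taking torques about the fulcrum (at 0.759 m from the left end):
Beam weight: 19.1 × 9.81 = 187.4 N down at 1.075 m → arm 0.316 m, τ = 187.4 × 0.316 = 59.22 N·m clockwise.
Sign: 20.2 × 9.81 = 198.2 N down at 0.461 m → arm 0.298 m, τ = 198.2 × 0.298 = 59.06 N·m counterclockwise.
Hanging mass: 5.74 × 9.81 = 56.31 N down at 1.55 m → arm 0.791 m, τ = 56.31 × 0.791 = 44.54 N·m clockwise.
Load: 34.5 × 9.81 = 338.4 N down at 1.26 m → arm 0.501 m, τ = 338.4 × 0.501 = 169.5 N·m clockwise.
Net moment of existing loads = 214.2 N·m clockwise.
The block weighs 44.6 × 9.81 = 437.5 N and must supply an equal counterclockwise moment, so its lever arm about the fulcrum is 214.2 / 437.5 = 0.49 m.
That puts it at 0.759 − 0.49 = 0.269 m from the left end.

x ≈ 0.269 m from the left end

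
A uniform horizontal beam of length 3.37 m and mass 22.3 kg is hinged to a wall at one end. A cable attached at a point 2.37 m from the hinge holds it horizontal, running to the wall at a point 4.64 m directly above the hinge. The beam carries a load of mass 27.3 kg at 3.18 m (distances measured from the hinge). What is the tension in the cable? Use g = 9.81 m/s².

About the hinge:
Beam weight: 22.3 × 9.81 = 218.8 N down at 1.685 m → arm 1.685 m, τ = 218.8 × 1.685 = 368.7 N·m clockwise.
Load: 27.3 × 9.81 = 267.8 N down at 3.18 m → arm 3.18 m, τ = 267.8 × 3.18 = 851.6 N·m clockwise.
Total clockwise load moment = 1220 N·m.
The cable tension T acts at 2.37 m; only its component perpendicular to the beam, T sinθ, produces torque. sinθ = h/√(h²+d²) = 4.64/√(4.64²+2.37²) = 0.8906.
Balancing moments: T × 2.37 × 0.8906 = 1220, giving T = 1220 / 2.111 = 578 N.

T ≈ 578 N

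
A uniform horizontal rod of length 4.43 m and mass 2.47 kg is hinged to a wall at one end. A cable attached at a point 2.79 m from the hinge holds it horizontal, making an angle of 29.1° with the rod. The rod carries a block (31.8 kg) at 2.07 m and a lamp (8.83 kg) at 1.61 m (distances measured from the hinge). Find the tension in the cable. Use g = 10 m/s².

About the hinge:
Beam weight: 2.47 × 10 = 24.7 N down at 2.215 m → arm 2.215 m, τ = 24.7 × 2.215 = 54.71 N·m clockwise.
Block: 31.8 × 10 = 318 N down at 2.07 m → arm 2.07 m, τ = 318 × 2.07 = 658.3 N·m clockwise.
Lamp: 8.83 × 10 = 88.3 N down at 1.61 m → arm 1.61 m, τ = 88.3 × 1.61 = 142.2 N·m clockwise.
Total clockwise load moment = 855.2 N·m.
The cable tension T acts at 2.79 m; only its component perpendicular to the rod, T sinθ, produces torque. sin 29.1° = 0.4863.
For rotational equilibrium, T × 2.79 × 0.4863 = 855.2, so T = 855.2 / 1.357 = 630 N.

T ≈ 630 N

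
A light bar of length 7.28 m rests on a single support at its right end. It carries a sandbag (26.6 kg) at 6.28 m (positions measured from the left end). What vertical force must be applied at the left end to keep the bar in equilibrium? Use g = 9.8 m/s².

About the right end:
Sandbag: 26.6 × 9.8 = 260.7 N down at 6.28 m → arm 1 m, τ = 260.7 × 1 = 260.7 N·m counterclockwise.
Net moment of the loads = 260.7 N·m counterclockwise.
The upward force F acts at the left end, arm 7.28 m, giving F × 7.28 clockwise.
For rotational equilibrium, F × 7.28 = 260.7, so F = 260.7 / 7.28 = 35.8 N.

F ≈ 35.8 N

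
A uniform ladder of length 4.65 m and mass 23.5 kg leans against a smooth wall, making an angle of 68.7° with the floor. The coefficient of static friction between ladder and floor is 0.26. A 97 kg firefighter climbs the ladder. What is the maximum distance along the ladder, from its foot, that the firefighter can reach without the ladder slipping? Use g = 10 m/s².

Sum moments about the foot of the ladder (the floor normal and friction both act there and drop out).
Ladder weight 23.5×10 = 235 N acts at 2.325 m along the ladder; its horizontal arm is 2.325·cos68.7° = 0.8446 m → τ = 198.5 N·m clockwise.
Firefighter weight 97×10 = 970 N at distance d → arm d·cos68.7° → τ = 970·d·0.3633 clockwise.
Wall normal N at the top has arm L sinθ = 4.332 m counterclockwise, so Στ = 0 gives N·4.332 = 198.5 + 352.4·d.
ΣFy = 0 ⇒ N_floor = 1205 N, so the maximum friction is μ_s·N_floor = 0.26×1205 = 313.3 N. ΣFx = 0 ⇒ N_wall = f, so at the slipping point N = 313.3 N.
Substituting: 313.3×4.332 = 198.5 + 352.4·d ⇒ d = (1357 − 198.5) / 352.4 = 3.29 m.

d ≈ 3.29 m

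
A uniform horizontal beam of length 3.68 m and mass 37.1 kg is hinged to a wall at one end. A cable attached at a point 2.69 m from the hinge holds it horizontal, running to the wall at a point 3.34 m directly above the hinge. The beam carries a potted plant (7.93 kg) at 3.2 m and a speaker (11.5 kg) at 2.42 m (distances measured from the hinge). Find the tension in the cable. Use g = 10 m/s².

T ≈ 580 N

Take moments about the hinge.
Beam weight: 37.1 × 10 = 371 N down at 1.84 m → arm 1.84 m, τ = 371 × 1.84 = 682.6 N·m clockwise.
Potted plant: 7.93 × 10 = 79.3 N down at 3.2 m → arm 3.2 m, τ = 79.3 × 3.2 = 253.8 N·m clockwise.
Speaker: 11.5 × 10 = 115 N down at 2.42 m → arm 2.42 m, τ = 115 × 2.42 = 278.3 N·m clockwise.
Total clockwise load moment = 1215 N·m.
The cable tension T acts at 2.69 m; only its component perpendicular to the beam, T sinθ, produces torque. sinθ = h/√(h²+d²) = 3.34/√(3.34²+2.69²) = 0.7788.
Setting net torque to zero: T × 2.69 × 0.7788 = 1215 → T = 1215 / 2.095 = 580 N.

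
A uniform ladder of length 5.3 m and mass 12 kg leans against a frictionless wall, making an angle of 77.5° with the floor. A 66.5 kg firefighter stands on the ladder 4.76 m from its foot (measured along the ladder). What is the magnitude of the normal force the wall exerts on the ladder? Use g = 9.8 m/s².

N_wall ≈ 143 N

Sum moments about the foot of the ladder (the floor normal and friction both act there and drop out).
Ladder weight 12×9.8 = 117.6 N acts at 2.65 m along the ladder; its horizontal arm is 2.65·cos77.5° = 0.5736 m → τ = 67.46 N·m clockwise.
Firefighter: 66.5×9.8 = 651.7 N at 4.76 m → arm 1.03 m → τ = 671.3 N·m clockwise.
Wall normal N acts horizontally at the top; its moment arm is the height L sinθ = 5.3·sin77.5° = 5.174 m, counterclockwise.
Στ = 0 ⇒ N × 5.174 = 738.8 ⇒ N = 143 N.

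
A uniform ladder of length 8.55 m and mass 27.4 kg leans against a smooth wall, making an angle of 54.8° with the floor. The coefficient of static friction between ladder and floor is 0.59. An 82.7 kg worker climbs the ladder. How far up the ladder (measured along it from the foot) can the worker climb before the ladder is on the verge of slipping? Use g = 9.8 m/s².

Choose the foot of the ladder as the axis so the floor normal and friction both act there and drop out.
Ladder weight 27.4×9.8 = 268.5 N acts at 4.275 m along the ladder; its horizontal arm is 4.275·cos54.8° = 2.464 m → τ = 661.6 N·m clockwise.
Worker weight 82.7×9.8 = 810.5 N at distance d → arm d·cos54.8° → τ = 810.5·d·0.5764 clockwise.
Wall normal N at the top has arm L sinθ = 6.987 m counterclockwise, so Στ = 0 gives N·6.987 = 661.6 + 467.2·d.
ΣFy = 0 ⇒ N_floor = 1079 N, so the maximum friction is μ_s·N_floor = 0.59×1079 = 636.6 N. ΣFx = 0 ⇒ N_wall = f, so at the slipping point N = 636.6 N.
Substituting: 636.6×6.987 = 661.6 + 467.2·d ⇒ d = (4448 − 661.6) / 467.2 = 8.1 m.

d ≈ 8.1 m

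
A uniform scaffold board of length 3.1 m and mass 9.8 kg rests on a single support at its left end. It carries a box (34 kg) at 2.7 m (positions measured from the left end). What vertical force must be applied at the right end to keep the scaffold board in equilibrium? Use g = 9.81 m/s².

Taking torques about the left end:
Beam weight: 9.8 × 9.81 = 96.14 N down at 1.55 m → arm 1.55 m, τ = 96.14 × 1.55 = 149 N·m clockwise.
Box: 34 × 9.81 = 333.5 N down at 2.7 m → arm 2.7 m, τ = 333.5 × 2.7 = 900.5 N·m clockwise.
Net moment of the loads = 1050 N·m clockwise.
The upward force F acts at the right end, arm 3.1 m, giving F × 3.1 counterclockwise.
Setting net torque to zero: F × 3.1 = 1050 → F = 1050 / 3.1 = 339 N.

F ≈ 339 N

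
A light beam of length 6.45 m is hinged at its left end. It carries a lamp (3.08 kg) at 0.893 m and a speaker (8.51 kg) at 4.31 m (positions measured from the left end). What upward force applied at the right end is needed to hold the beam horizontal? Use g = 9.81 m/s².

Taking torques about the left end:
Lamp: 3.08 × 9.81 = 30.21 N down at 0.893 m → arm 0.893 m, τ = 30.21 × 0.893 = 26.98 N·m clockwise.
Speaker: 8.51 × 9.81 = 83.48 N down at 4.31 m → arm 4.31 m, τ = 83.48 × 4.31 = 359.8 N·m clockwise.
Net moment of the loads = 386.8 N·m clockwise.
The upward force F acts at the right end, arm 6.45 m, giving F × 6.45 counterclockwise.
Στ = 0 ⇒ F × 6.45 = 386.8 ⇒ F = 386.8 / 6.45 = 60 N.

F ≈ 60 N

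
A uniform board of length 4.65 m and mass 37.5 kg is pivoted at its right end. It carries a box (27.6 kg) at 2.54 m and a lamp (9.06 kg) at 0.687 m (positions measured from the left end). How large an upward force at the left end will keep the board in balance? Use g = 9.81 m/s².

Sum moments about the right end (the unknown pivot reaction has zero arm there).
Beam weight: 37.5 × 9.81 = 367.9 N down at 2.325 m → arm 2.325 m, τ = 367.9 × 2.325 = 855.4 N·m counterclockwise.
Box: 27.6 × 9.81 = 270.8 N down at 2.54 m → arm 2.11 m, τ = 270.8 × 2.11 = 571.4 N·m counterclockwise.
Lamp: 9.06 × 9.81 = 88.88 N down at 0.687 m → arm 3.963 m, τ = 88.88 × 3.963 = 352.2 N·m counterclockwise.
Net moment of the loads = 1779 N·m counterclockwise.
The upward force F acts at the left end, arm 4.65 m, giving F × 4.65 clockwise.
Setting net torque to zero: F × 4.65 = 1779 → F = 1779 / 4.65 = 383 N.

F ≈ 383 N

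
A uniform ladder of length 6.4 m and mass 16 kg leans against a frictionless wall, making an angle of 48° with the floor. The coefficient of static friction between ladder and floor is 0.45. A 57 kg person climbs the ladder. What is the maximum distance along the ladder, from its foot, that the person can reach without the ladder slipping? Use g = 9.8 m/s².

d ≈ 3.2 m

About the foot of the ladder:
Ladder weight 16×9.8 = 156.8 N acts at 3.2 m along the ladder; its horizontal arm is 3.2·cos48° = 2.141 m → τ = 335.7 N·m clockwise.
Person weight 57×9.8 = 558.6 N at distance d → arm d·cos48° → τ = 558.6·d·0.6691 clockwise.
Wall normal N at the top has arm L sinθ = 4.756 m counterclockwise, so Στ = 0 gives N·4.756 = 335.7 + 373.8·d.
ΣFy = 0 ⇒ N_floor = 715.4 N, so the maximum friction is μ_s·N_floor = 0.45×715.4 = 321.9 N. ΣFx = 0 ⇒ N_wall = f, so at the slipping point N = 321.9 N.
Substituting: 321.9×4.756 = 335.7 + 373.8·d ⇒ d = (1531 − 335.7) / 373.8 = 3.2 m.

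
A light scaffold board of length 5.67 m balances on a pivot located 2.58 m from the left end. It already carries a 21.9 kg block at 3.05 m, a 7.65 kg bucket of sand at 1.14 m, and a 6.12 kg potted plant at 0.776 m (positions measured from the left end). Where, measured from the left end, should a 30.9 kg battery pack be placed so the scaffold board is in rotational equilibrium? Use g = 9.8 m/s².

Taking torques about the pivot (at 2.58 m from the left end):
Block: 21.9 × 9.8 = 214.6 N down at 3.05 m → arm 0.47 m, τ = 214.6 × 0.47 = 100.9 N·m clockwise.
Bucket of sand: 7.65 × 9.8 = 74.97 N down at 1.14 m → arm 1.44 m, τ = 74.97 × 1.44 = 108 N·m counterclockwise.
Potted plant: 6.12 × 9.8 = 59.98 N down at 0.776 m → arm 1.804 m, τ = 59.98 × 1.804 = 108.2 N·m counterclockwise.
Net moment of existing loads = 115.3 N·m counterclockwise.
The battery pack weighs 30.9 × 9.8 = 302.8 N and must supply an equal clockwise moment, so its lever arm about the pivot is 115.3 / 302.8 = 0.381 m.
That puts it at 2.58 + 0.381 = 2.96 m from the left end.

x ≈ 2.96 m from the left end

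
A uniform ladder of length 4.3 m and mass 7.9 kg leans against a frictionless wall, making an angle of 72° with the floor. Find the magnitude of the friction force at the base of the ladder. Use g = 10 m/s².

f ≈ 12.8 N

About the foot of the ladder:
Ladder weight 7.9×10 = 79 N acts at 2.15 m along the ladder; its horizontal arm is 2.15·cos72° = 0.6644 m → τ = 52.49 N·m clockwise.
Wall normal N acts horizontally at the top; its moment arm is the height L sinθ = 4.3·sin72° = 4.09 m, counterclockwise.
For rotational equilibrium, N × 4.09 = 52.49, so N = 12.8 N.
ΣFx = 0: friction at the foot balances the wall's push, so f = N_wall = 12.8 N.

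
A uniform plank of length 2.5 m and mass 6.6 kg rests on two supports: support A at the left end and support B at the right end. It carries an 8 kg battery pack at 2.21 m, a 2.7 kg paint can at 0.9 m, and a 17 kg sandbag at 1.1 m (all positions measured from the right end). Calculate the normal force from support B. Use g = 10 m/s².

Take moments about support A.
Beam weight: 6.6 × 10 = 66 N down at 1.25 m → arm 1.25 m, τ = 66 × 1.25 = 82.5 N·m clockwise.
Battery pack: 8 × 10 = 80 N down at 2.21 m → arm 0.29 m, τ = 80 × 0.29 = 23.2 N·m clockwise.
Paint can: 2.7 × 10 = 27 N down at 0.9 m → arm 1.6 m, τ = 27 × 1.6 = 43.2 N·m clockwise.
Sandbag: 17 × 10 = 170 N down at 1.1 m → arm 1.4 m, τ = 170 × 1.4 = 238 N·m clockwise.
Net load moment about support A = 386.9 N·m clockwise.
Reaction R at support B is upward at 0 m, arm 2.5 m → moment R × 2.5 counterclockwise.
Στ = 0 ⇒ R × 2.5 = 386.9 ⇒ R = 155 N.

R_B ≈ 155 N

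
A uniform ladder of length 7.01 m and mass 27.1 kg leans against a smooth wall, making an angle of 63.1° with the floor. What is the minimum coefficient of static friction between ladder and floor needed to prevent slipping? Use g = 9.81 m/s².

μ_min ≈ 0.254

Choose the foot of the ladder as the axis so the floor normal and friction both act there and drop out.
Ladder weight 27.1×9.81 = 265.9 N acts at 3.505 m along the ladder; its horizontal arm is 3.505·cos63.1° = 1.586 m → τ = 421.7 N·m clockwise.
Wall normal N acts horizontally at the top; its moment arm is the height L sinθ = 7.01·sin63.1° = 6.252 m, counterclockwise.
Balancing moments: N × 6.252 = 421.7, giving N = 67.45 N.
ΣFx = 0 ⇒ f = N_wall = 67.45 N. ΣFy = 0 ⇒ N_floor = 265.9 N.
μ_min = f / N_floor = 67.45 / 265.9 = 0.254.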